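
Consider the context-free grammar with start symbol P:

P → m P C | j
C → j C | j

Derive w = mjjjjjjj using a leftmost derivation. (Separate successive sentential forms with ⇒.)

P ⇒ mPC   [P → m P C]
mPC ⇒ mjC   [P → j]
mjC ⇒ mjjC   [C → j C]
mjjC ⇒ mjjjC   [C → j C]
mjjjC ⇒ mjjjjC   [C → j C]
mjjjjC ⇒ mjjjjjC   [C → j C]
mjjjjjC ⇒ mjjjjjjC   [C → j C]
mjjjjjjC ⇒ mjjjjjjj   [C → j]

P ⇒ mPC ⇒ mjC ⇒ mjjC ⇒ mjjjC ⇒ mjjjjC ⇒ mjjjjjC ⇒ mjjjjjjC ⇒ mjjjjjjj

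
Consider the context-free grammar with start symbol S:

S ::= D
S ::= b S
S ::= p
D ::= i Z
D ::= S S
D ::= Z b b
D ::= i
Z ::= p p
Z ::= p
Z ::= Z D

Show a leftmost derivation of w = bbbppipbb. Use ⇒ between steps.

S ⇒ bS ⇒ bbS ⇒ bbbS ⇒ bbbD ⇒ bbbZbb ⇒ bbbZDbb ⇒ bbbppDbb ⇒ bbbppiZbb ⇒ bbbppipbb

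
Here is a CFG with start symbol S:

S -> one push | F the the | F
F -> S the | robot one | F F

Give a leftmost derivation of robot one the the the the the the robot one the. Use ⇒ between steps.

S ⇒ F ⇒ S the ⇒ F the ⇒ F F the ⇒ S the F the ⇒ F the the the F the ⇒ S the the the the F the ⇒ F the the the the the the F the ⇒ robot one the the the the the the F the ⇒ robot one the the the the the the robot one the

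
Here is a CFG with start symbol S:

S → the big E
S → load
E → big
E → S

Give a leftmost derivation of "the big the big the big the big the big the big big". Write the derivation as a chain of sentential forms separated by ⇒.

S ⇒ the big E   [S → the big E]
the big E ⇒ the big S   [E → S]
the big S ⇒ the big the big E   [S → the big E]
the big the big E ⇒ the big the big S   [E → S]
the big the big S ⇒ the big the big the big E   [S → the big E]
the big the big the big E ⇒ the big the big the big S   [E → S]
the big the big the big S ⇒ the big the big the big the big E   [S → the big E]
the big the big the big the big E ⇒ the big the big the big the big S   [E → S]
the big the big the big the big S ⇒ the big the big the big the big the big E   [S → the big E]
the big the big the big the big the big E ⇒ the big the big the big the big the big S   [E → S]
the big the big the big the big the big S ⇒ the big the big the big the big the big the big E   [S → the big E]
the big the big the big the big the big the big E ⇒ the big the big the big the big the big the big big   [E → big]

S ⇒ the big E ⇒ the big S ⇒ the big the big E ⇒ the big the big S ⇒ the big the big the big E ⇒ the big the big the big S ⇒ the big the big the big the big E ⇒ the big the big the big the big S ⇒ the big the big the big the big the big E ⇒ the big the big the big the big the big S ⇒ the big the big the big the big the big the big E ⇒ the big the big the big the big the big the big big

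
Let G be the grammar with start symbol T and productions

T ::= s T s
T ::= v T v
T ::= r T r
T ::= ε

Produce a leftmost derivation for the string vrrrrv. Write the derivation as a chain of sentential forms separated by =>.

T=>vTv=>vrTrv=>vrrTrrv=>vrrrrv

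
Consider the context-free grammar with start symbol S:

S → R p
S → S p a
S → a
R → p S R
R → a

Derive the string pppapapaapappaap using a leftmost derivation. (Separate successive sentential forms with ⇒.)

S ⇒ Rp   [S → R p]
Rp ⇒ pSRp   [R → p S R]
pSRp ⇒ pSpaRp   [S → S p a]
pSpaRp ⇒ pRppaRp   [S → R p]
pRppaRp ⇒ ppSRppaRp   [R → p S R]
ppSRppaRp ⇒ ppRpRppaRp   [S → R p]
ppRpRppaRp ⇒ pppSRpRppaRp   [R → p S R]
pppSRpRppaRp ⇒ pppSpaRpRppaRp   [S → S p a]
pppSpaRpRppaRp ⇒ pppapaRpRppaRp   [S → a]
pppapaRpRppaRp ⇒ pppapapSRpRppaRp   [R → p S R]
pppapapSRpRppaRp ⇒ pppapapaRpRppaRp   [S → a]
pppapapaRpRppaRp ⇒ pppapapaapRppaRp   [R → a]
pppapapaapRppaRp ⇒ pppapapaapappaRp   [R → a]
pppapapaapappaRp ⇒ pppapapaapappaap   [R → a]

S⇒Rp⇒pSRp⇒pSpaRp⇒pRppaRp⇒ppSRppaRp⇒ppRpRppaRp⇒pppSRpRppaRp⇒pppSpaRpRppaRp⇒pppapaRpRppaRp⇒pppapapSRpRppaRp⇒pppapapaRpRppaRp⇒pppapapaapRppaRp⇒pppapapaapappaRp⇒pppapapaapappaap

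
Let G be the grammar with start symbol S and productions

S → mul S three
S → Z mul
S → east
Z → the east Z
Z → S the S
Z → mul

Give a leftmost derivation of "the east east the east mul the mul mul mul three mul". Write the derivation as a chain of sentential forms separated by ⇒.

S ⇒ Z mul   [S → Z mul]
Z mul ⇒ the east Z mul   [Z → the east Z]
the east Z mul ⇒ the east S the S mul   [Z → S the S]
the east S the S mul ⇒ the east Z mul the S mul   [S → Z mul]
the east Z mul the S mul ⇒ the east S the S mul the S mul   [Z → S the S]
the east S the S mul the S mul ⇒ the east east the S mul the S mul   [S → east]
the east east the S mul the S mul ⇒ the east east the east mul the S mul   [S → east]
the east east the east mul the S mul ⇒ the east east the east mul the mul S three mul   [S → mul S three]
the east east the east mul the mul S three mul ⇒ the east east the east mul the mul Z mul three mul   [S → Z mul]
the east east the east mul the mul Z mul three mul ⇒ the east east the east mul the mul mul mul three mul   [Z → mul]

S ⇒ Z mul ⇒ the east Z mul ⇒ the east S the S mul ⇒ the east Z mul the S mul ⇒ the east S the S mul the S mul ⇒ the east east the S mul the S mul ⇒ the east east the east mul the S mul ⇒ the east east the east mul the mul S three mul ⇒ the east east the east mul the mul Z mul three mul ⇒ the east east the east mul the mul mul mul three mul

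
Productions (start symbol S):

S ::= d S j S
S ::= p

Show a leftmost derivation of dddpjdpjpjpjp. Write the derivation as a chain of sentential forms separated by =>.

S => dSjS => ddSjSjS => dddSjSjSjS => dddpjSjSjS => dddpjdSjSjSjS => dddpjdpjSjSjS => dddpjdpjpjSjS => dddpjdpjpjpjS => dddpjdpjpjpjp

S => dSjS   [S ::= d S j S]
dSjS => ddSjSjS   [S ::= d S j S]
ddSjSjS => dddSjSjSjS   [S ::= d S j S]
dddSjSjSjS => dddpjSjSjS   [S ::= p]
dddpjSjSjS => dddpjdSjSjSjS   [S ::= d S j S]
dddpjdSjSjSjS => dddpjdpjSjSjS   [S ::= p]
dddpjdpjSjSjS => dddpjdpjpjSjS   [S ::= p]
dddpjdpjpjSjS => dddpjdpjpjpjS   [S ::= p]
dddpjdpjpjpjS => dddpjdpjpjpjp   [S ::= p]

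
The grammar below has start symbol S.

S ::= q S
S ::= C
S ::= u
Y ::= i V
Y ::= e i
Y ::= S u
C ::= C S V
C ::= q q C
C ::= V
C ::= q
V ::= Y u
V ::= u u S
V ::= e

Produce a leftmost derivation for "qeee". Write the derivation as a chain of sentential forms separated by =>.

S => qS => qC => qCSV => qVSV => qeSV => qeCV => qeVV => qeeV => qeee

S => qS   [S ::= q S]
qS => qC   [S ::= C]
qC => qCSV   [C ::= C S V]
qCSV => qVSV   [C ::= V]
qVSV => qeSV   [V ::= e]
qeSV => qeCV   [S ::= C]
qeCV => qeVV   [C ::= V]
qeVV => qeeV   [V ::= e]
qeeV => qeee   [V ::= e]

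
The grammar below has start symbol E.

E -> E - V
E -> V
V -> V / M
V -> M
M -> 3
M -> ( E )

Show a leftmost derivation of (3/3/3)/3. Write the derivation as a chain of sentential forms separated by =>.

E => V   [E -> V]
V => V/M   [V -> V / M]
V/M => M/M   [V -> M]
M/M => (E)/M   [M -> ( E )]
(E)/M => (V)/M   [E -> V]
(V)/M => (V/M)/M   [V -> V / M]
(V/M)/M => (V/M/M)/M   [V -> V / M]
(V/M/M)/M => (M/M/M)/M   [V -> M]
(M/M/M)/M => (3/M/M)/M   [M -> 3]
(3/M/M)/M => (3/3/M)/M   [M -> 3]
(3/3/M)/M => (3/3/3)/M   [M -> 3]
(3/3/3)/M => (3/3/3)/3   [M -> 3]

E=>V=>V/M=>M/M=>(E)/M=>(V)/M=>(V/M)/M=>(V/M/M)/M=>(M/M/M)/M=>(3/M/M)/M=>(3/3/M)/M=>(3/3/3)/M=>(3/3/3)/3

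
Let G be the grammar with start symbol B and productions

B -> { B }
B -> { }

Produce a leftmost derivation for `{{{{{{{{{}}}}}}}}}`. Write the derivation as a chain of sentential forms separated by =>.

B => {B}   [B -> { B }]
{B} => {{B}}   [B -> { B }]
{{B}} => {{{B}}}   [B -> { B }]
{{{B}}} => {{{{B}}}}   [B -> { B }]
{{{{B}}}} => {{{{{B}}}}}   [B -> { B }]
{{{{{B}}}}} => {{{{{{B}}}}}}   [B -> { B }]
{{{{{{B}}}}}} => {{{{{{{B}}}}}}}   [B -> { B }]
{{{{{{{B}}}}}}} => {{{{{{{{B}}}}}}}}   [B -> { B }]
{{{{{{{{B}}}}}}}} => {{{{{{{{{}}}}}}}}}   [B -> { }]

B => {B} => {{B}} => {{{B}}} => {{{{B}}}} => {{{{{B}}}}} => {{{{{{B}}}}}} => {{{{{{{B}}}}}}} => {{{{{{{{B}}}}}}}} => {{{{{{{{{}}}}}}}}}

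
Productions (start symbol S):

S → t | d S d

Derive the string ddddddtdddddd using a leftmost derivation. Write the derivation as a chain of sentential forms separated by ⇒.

S ⇒ dSd ⇒ ddSdd ⇒ dddSddd ⇒ ddddSdddd ⇒ dddddSddddd ⇒ ddddddSdddddd ⇒ ddddddtdddddd

S ⇒ dSd   [S → d S d]
dSd ⇒ ddSdd   [S → d S d]
ddSdd ⇒ dddSddd   [S → d S d]
dddSddd ⇒ ddddSdddd   [S → d S d]
ddddSdddd ⇒ dddddSddddd   [S → d S d]
dddddSddddd ⇒ ddddddSdddddd   [S → d S d]
ddddddSdddddd ⇒ ddddddtdddddd   [S → t]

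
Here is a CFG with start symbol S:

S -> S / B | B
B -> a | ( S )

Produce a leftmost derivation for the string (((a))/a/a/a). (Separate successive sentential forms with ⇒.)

S ⇒ B ⇒ (S) ⇒ (S/B) ⇒ (S/B/B) ⇒ (S/B/B/B) ⇒ (B/B/B/B) ⇒ ((S)/B/B/B) ⇒ ((B)/B/B/B) ⇒ (((S))/B/B/B) ⇒ (((B))/B/B/B) ⇒ (((a))/B/B/B) ⇒ (((a))/a/B/B) ⇒ (((a))/a/a/B) ⇒ (((a))/a/a/a)

S ⇒ B   [S -> B]
B ⇒ (S)   [B -> ( S )]
(S) ⇒ (S/B)   [S -> S / B]
(S/B) ⇒ (S/B/B)   [S -> S / B]
(S/B/B) ⇒ (S/B/B/B)   [S -> S / B]
(S/B/B/B) ⇒ (B/B/B/B)   [S -> B]
(B/B/B/B) ⇒ ((S)/B/B/B)   [B -> ( S )]
((S)/B/B/B) ⇒ ((B)/B/B/B)   [S -> B]
((B)/B/B/B) ⇒ (((S))/B/B/B)   [B -> ( S )]
(((S))/B/B/B) ⇒ (((B))/B/B/B)   [S -> B]
(((B))/B/B/B) ⇒ (((a))/B/B/B)   [B -> a]
(((a))/B/B/B) ⇒ (((a))/a/B/B)   [B -> a]
(((a))/a/B/B) ⇒ (((a))/a/a/B)   [B -> a]
(((a))/a/a/B) ⇒ (((a))/a/a/a)   [B -> a]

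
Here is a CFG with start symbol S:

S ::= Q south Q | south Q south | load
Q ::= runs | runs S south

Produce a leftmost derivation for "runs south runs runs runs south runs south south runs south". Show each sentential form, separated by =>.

S => Q south Q   [S ::= Q south Q]
Q south Q => runs south Q   [Q ::= runs]
runs south Q => runs south runs S south   [Q ::= runs S south]
runs south runs S south => runs south runs Q south Q south   [S ::= Q south Q]
runs south runs Q south Q south => runs south runs runs S south south Q south   [Q ::= runs S south]
runs south runs runs S south south Q south => runs south runs runs Q south Q south south Q south   [S ::= Q south Q]
runs south runs runs Q south Q south south Q south => runs south runs runs runs south Q south south Q south   [Q ::= runs]
runs south runs runs runs south Q south south Q south => runs south runs runs runs south runs south south Q south   [Q ::= runs]
runs south runs runs runs south runs south south Q south => runs south runs runs runs south runs south south runs south   [Q ::= runs]

S => Q south Q => runs south Q => runs south runs S south => runs south runs Q south Q south => runs south runs runs S south south Q south => runs south runs runs Q south Q south south Q south => runs south runs runs runs south Q south south Q south => runs south runs runs runs south runs south south Q south => runs south runs runs runs south runs south south runs south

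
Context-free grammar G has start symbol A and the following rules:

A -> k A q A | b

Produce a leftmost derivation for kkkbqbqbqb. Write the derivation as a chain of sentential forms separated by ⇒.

A ⇒ kAqA   [A -> k A q A]
kAqA ⇒ kkAqAqA   [A -> k A q A]
kkAqAqA ⇒ kkkAqAqAqA   [A -> k A q A]
kkkAqAqAqA ⇒ kkkbqAqAqA   [A -> b]
kkkbqAqAqA ⇒ kkkbqbqAqA   [A -> b]
kkkbqbqAqA ⇒ kkkbqbqbqA   [A -> b]
kkkbqbqbqA ⇒ kkkbqbqbqb   [A -> b]

A ⇒ kAqA ⇒ kkAqAqA ⇒ kkkAqAqAqA ⇒ kkkbqAqAqA ⇒ kkkbqbqAqA ⇒ kkkbqbqbqA ⇒ kkkbqbqbqb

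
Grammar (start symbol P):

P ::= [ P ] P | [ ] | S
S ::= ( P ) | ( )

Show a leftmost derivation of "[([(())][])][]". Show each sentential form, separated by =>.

P=>[P]P=>[S]P=>[(P)]P=>[([P]P)]P=>[([S]P)]P=>[([(P)]P)]P=>[([(S)]P)]P=>[([(())]P)]P=>[([(())][])]P=>[([(())][])][]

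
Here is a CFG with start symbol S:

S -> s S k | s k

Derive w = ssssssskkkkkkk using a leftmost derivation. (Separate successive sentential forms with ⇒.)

S ⇒ sSk ⇒ ssSkk ⇒ sssSkkk ⇒ ssssSkkkk ⇒ sssssSkkkkk ⇒ ssssssSkkkkkk ⇒ ssssssskkkkkkk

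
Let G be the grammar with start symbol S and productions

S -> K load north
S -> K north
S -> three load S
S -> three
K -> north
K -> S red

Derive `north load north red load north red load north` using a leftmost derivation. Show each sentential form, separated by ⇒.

S ⇒ K load north   [S -> K load north]
K load north ⇒ S red load north   [K -> S red]
S red load north ⇒ K load north red load north   [S -> K load north]
K load north red load north ⇒ S red load north red load north   [K -> S red]
S red load north red load north ⇒ K load north red load north red load north   [S -> K load north]
K load north red load north red load north ⇒ north load north red load north red load north   [K -> north]

S ⇒ K load north ⇒ S red load north ⇒ K load north red load north ⇒ S red load north red load north ⇒ K load north red load north red load north ⇒ north load north red load north red load north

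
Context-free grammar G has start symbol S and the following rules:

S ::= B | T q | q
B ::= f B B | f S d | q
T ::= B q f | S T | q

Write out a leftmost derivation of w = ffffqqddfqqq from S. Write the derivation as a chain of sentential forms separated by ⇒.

S ⇒ B ⇒ fBB ⇒ ffBBB ⇒ fffSdBB ⇒ fffBdBB ⇒ ffffSddBB ⇒ ffffTqddBB ⇒ ffffqqddBB ⇒ ffffqqddfBBB ⇒ ffffqqddfqBB ⇒ ffffqqddfqqB ⇒ ffffqqddfqqq

S ⇒ B   [S ::= B]
B ⇒ fBB   [B ::= f B B]
fBB ⇒ ffBBB   [B ::= f B B]
ffBBB ⇒ fffSdBB   [B ::= f S d]
fffSdBB ⇒ fffBdBB   [S ::= B]
fffBdBB ⇒ ffffSddBB   [B ::= f S d]
ffffSddBB ⇒ ffffTqddBB   [S ::= T q]
ffffTqddBB ⇒ ffffqqddBB   [T ::= q]
ffffqqddBB ⇒ ffffqqddfBBB   [B ::= f B B]
ffffqqddfBBB ⇒ ffffqqddfqBB   [B ::= q]
ffffqqddfqBB ⇒ ffffqqddfqqB   [B ::= q]
ffffqqddfqqB ⇒ ffffqqddfqqq   [B ::= q]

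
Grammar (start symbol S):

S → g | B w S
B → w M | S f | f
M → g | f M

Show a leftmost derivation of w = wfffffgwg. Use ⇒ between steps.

S ⇒ BwS   [S → B w S]
BwS ⇒ wMwS   [B → w M]
wMwS ⇒ wfMwS   [M → f M]
wfMwS ⇒ wffMwS   [M → f M]
wffMwS ⇒ wfffMwS   [M → f M]
wfffMwS ⇒ wffffMwS   [M → f M]
wffffMwS ⇒ wfffffMwS   [M → f M]
wfffffMwS ⇒ wfffffgwS   [M → g]
wfffffgwS ⇒ wfffffgwg   [S → g]

S ⇒ BwS ⇒ wMwS ⇒ wfMwS ⇒ wffMwS ⇒ wfffMwS ⇒ wffffMwS ⇒ wfffffMwS ⇒ wfffffgwS ⇒ wfffffgwg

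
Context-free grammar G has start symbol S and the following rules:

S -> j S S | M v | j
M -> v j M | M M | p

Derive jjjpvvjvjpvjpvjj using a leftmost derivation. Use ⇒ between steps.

S ⇒ jSS ⇒ jjSSS ⇒ jjjSSSS ⇒ jjjMvSSS ⇒ jjjpvSSS ⇒ jjjpvMvSS ⇒ jjjpvMMvSS ⇒ jjjpvvjMMvSS ⇒ jjjpvvjvjMMvSS ⇒ jjjpvvjvjpMvSS ⇒ jjjpvvjvjpvjMvSS ⇒ jjjpvvjvjpvjpvSS ⇒ jjjpvvjvjpvjpvjS ⇒ jjjpvvjvjpvjpvjj

S ⇒ jSS   [S -> j S S]
jSS ⇒ jjSSS   [S -> j S S]
jjSSS ⇒ jjjSSSS   [S -> j S S]
jjjSSSS ⇒ jjjMvSSS   [S -> M v]
jjjMvSSS ⇒ jjjpvSSS   [M -> p]
jjjpvSSS ⇒ jjjpvMvSS   [S -> M v]
jjjpvMvSS ⇒ jjjpvMMvSS   [M -> M M]
jjjpvMMvSS ⇒ jjjpvvjMMvSS   [M -> v j M]
jjjpvvjMMvSS ⇒ jjjpvvjvjMMvSS   [M -> v j M]
jjjpvvjvjMMvSS ⇒ jjjpvvjvjpMvSS   [M -> p]
jjjpvvjvjpMvSS ⇒ jjjpvvjvjpvjMvSS   [M -> v j M]
jjjpvvjvjpvjMvSS ⇒ jjjpvvjvjpvjpvSS   [M -> p]
jjjpvvjvjpvjpvSS ⇒ jjjpvvjvjpvjpvjS   [S -> j]
jjjpvvjvjpvjpvjS ⇒ jjjpvvjvjpvjpvjj   [S -> j]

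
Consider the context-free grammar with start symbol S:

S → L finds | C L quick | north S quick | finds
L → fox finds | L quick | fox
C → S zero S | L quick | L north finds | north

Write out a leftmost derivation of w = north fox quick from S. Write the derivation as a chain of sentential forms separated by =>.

S => C L quick => north L quick => north fox quick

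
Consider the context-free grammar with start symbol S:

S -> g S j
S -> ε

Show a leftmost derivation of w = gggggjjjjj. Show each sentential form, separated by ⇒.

S ⇒ gSj ⇒ ggSjj ⇒ gggSjjj ⇒ ggggSjjjj ⇒ gggggSjjjjj ⇒ gggggjjjjj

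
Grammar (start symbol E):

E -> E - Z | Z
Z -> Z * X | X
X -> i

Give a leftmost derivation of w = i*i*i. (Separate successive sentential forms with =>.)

E => Z => Z*X => Z*X*X => X*X*X => i*X*X => i*i*X => i*i*i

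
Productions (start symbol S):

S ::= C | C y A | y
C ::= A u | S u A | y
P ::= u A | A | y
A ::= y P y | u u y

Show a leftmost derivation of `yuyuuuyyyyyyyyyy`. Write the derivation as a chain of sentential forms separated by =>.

S => CyA   [S ::= C y A]
CyA => SuAyA   [C ::= S u A]
SuAyA => yuAyA   [S ::= y]
yuAyA => yuyPyyA   [A ::= y P y]
yuyPyyA => yuyuAyyA   [P ::= u A]
yuyuAyyA => yuyuuuyyyA   [A ::= u u y]
yuyuuuyyyA => yuyuuuyyyyPy   [A ::= y P y]
yuyuuuyyyyPy => yuyuuuyyyyAy   [P ::= A]
yuyuuuyyyyAy => yuyuuuyyyyyPyy   [A ::= y P y]
yuyuuuyyyyyPyy => yuyuuuyyyyyAyy   [P ::= A]
yuyuuuyyyyyAyy => yuyuuuyyyyyyPyyy   [A ::= y P y]
yuyuuuyyyyyyPyyy => yuyuuuyyyyyyyyyy   [P ::= y]

S => CyA => SuAyA => yuAyA => yuyPyyA => yuyuAyyA => yuyuuuyyyA => yuyuuuyyyyPy => yuyuuuyyyyAy => yuyuuuyyyyyPyy => yuyuuuyyyyyAyy => yuyuuuyyyyyyPyyy => yuyuuuyyyyyyyyyy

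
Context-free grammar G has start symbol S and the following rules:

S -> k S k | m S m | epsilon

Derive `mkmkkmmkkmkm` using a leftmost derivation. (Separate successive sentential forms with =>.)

S => mSm => mkSkm => mkmSmkm => mkmkSkmkm => mkmkkSkkmkm => mkmkkmSmkkmkm => mkmkkmmkkmkm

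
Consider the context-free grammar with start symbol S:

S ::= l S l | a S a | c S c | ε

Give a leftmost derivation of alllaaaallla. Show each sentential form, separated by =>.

S => aSa => alSla => allSlla => alllSllla => alllaSallla => alllaaSaallla => alllaaaallla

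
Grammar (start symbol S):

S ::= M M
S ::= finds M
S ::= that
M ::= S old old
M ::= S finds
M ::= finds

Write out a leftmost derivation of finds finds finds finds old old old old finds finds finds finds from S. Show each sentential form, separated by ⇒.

S ⇒ M M ⇒ S finds M ⇒ finds M finds M ⇒ finds S old old finds M ⇒ finds finds M old old finds M ⇒ finds finds S old old old old finds M ⇒ finds finds finds M old old old old finds M ⇒ finds finds finds finds old old old old finds M ⇒ finds finds finds finds old old old old finds S finds ⇒ finds finds finds finds old old old old finds M M finds ⇒ finds finds finds finds old old old old finds finds M finds ⇒ finds finds finds finds old old old old finds finds finds finds

S ⇒ M M   [S ::= M M]
M M ⇒ S finds M   [M ::= S finds]
S finds M ⇒ finds M finds M   [S ::= finds M]
finds M finds M ⇒ finds S old old finds M   [M ::= S old old]
finds S old old finds M ⇒ finds finds M old old finds M   [S ::= finds M]
finds finds M old old finds M ⇒ finds finds S old old old old finds M   [M ::= S old old]
finds finds S old old old old finds M ⇒ finds finds finds M old old old old finds M   [S ::= finds M]
finds finds finds M old old old old finds M ⇒ finds finds finds finds old old old old finds M   [M ::= finds]
finds finds finds finds old old old old finds M ⇒ finds finds finds finds old old old old finds S finds   [M ::= S finds]
finds finds finds finds old old old old finds S finds ⇒ finds finds finds finds old old old old finds M M finds   [S ::= M M]
finds finds finds finds old old old old finds M M finds ⇒ finds finds finds finds old old old old finds finds M finds   [M ::= finds]
finds finds finds finds old old old old finds finds M finds ⇒ finds finds finds finds old old old old finds finds finds finds   [M ::= finds]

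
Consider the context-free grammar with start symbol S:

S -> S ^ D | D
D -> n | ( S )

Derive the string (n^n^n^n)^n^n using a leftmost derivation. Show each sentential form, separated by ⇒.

S ⇒ S^D ⇒ S^D^D ⇒ D^D^D ⇒ (S)^D^D ⇒ (S^D)^D^D ⇒ (S^D^D)^D^D ⇒ (S^D^D^D)^D^D ⇒ (D^D^D^D)^D^D ⇒ (n^D^D^D)^D^D ⇒ (n^n^D^D)^D^D ⇒ (n^n^n^D)^D^D ⇒ (n^n^n^n)^D^D ⇒ (n^n^n^n)^n^D ⇒ (n^n^n^n)^n^n

S ⇒ S^D   [S -> S ^ D]
S^D ⇒ S^D^D   [S -> S ^ D]
S^D^D ⇒ D^D^D   [S -> D]
D^D^D ⇒ (S)^D^D   [D -> ( S )]
(S)^D^D ⇒ (S^D)^D^D   [S -> S ^ D]
(S^D)^D^D ⇒ (S^D^D)^D^D   [S -> S ^ D]
(S^D^D)^D^D ⇒ (S^D^D^D)^D^D   [S -> S ^ D]
(S^D^D^D)^D^D ⇒ (D^D^D^D)^D^D   [S -> D]
(D^D^D^D)^D^D ⇒ (n^D^D^D)^D^D   [D -> n]
(n^D^D^D)^D^D ⇒ (n^n^D^D)^D^D   [D -> n]
(n^n^D^D)^D^D ⇒ (n^n^n^D)^D^D   [D -> n]
(n^n^n^D)^D^D ⇒ (n^n^n^n)^D^D   [D -> n]
(n^n^n^n)^D^D ⇒ (n^n^n^n)^n^D   [D -> n]
(n^n^n^n)^n^D ⇒ (n^n^n^n)^n^n   [D -> n]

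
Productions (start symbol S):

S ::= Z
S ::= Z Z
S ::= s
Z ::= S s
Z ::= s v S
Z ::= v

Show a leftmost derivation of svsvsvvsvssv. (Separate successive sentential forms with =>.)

S => ZZ   [S ::= Z Z]
ZZ => svSZ   [Z ::= s v S]
svSZ => svZZZ   [S ::= Z Z]
svZZZ => svsvSZZ   [Z ::= s v S]
svsvSZZ => svsvZZZ   [S ::= Z]
svsvZZZ => svsvsvSZZ   [Z ::= s v S]
svsvsvSZZ => svsvsvZZZZ   [S ::= Z Z]
svsvsvZZZZ => svsvsvSsZZZ   [Z ::= S s]
svsvsvSsZZZ => svsvsvZsZZZ   [S ::= Z]
svsvsvZsZZZ => svsvsvvsZZZ   [Z ::= v]
svsvsvvsZZZ => svsvsvvsvZZ   [Z ::= v]
svsvsvvsvZZ => svsvsvvsvSsZ   [Z ::= S s]
svsvsvvsvSsZ => svsvsvvsvssZ   [S ::= s]
svsvsvvsvssZ => svsvsvvsvssv   [Z ::= v]

S=>ZZ=>svSZ=>svZZZ=>svsvSZZ=>svsvZZZ=>svsvsvSZZ=>svsvsvZZZZ=>svsvsvSsZZZ=>svsvsvZsZZZ=>svsvsvvsZZZ=>svsvsvvsvZZ=>svsvsvvsvSsZ=>svsvsvvsvssZ=>svsvsvvsvssv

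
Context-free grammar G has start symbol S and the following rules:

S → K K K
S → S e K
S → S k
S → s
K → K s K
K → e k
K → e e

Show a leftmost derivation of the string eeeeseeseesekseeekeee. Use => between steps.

S => SeK   [S → S e K]
SeK => KKKeK   [S → K K K]
KKKeK => eeKKeK   [K → e e]
eeKKeK => eeKsKKeK   [K → K s K]
eeKsKKeK => eeKsKsKKeK   [K → K s K]
eeKsKsKKeK => eeKsKsKsKKeK   [K → K s K]
eeKsKsKsKKeK => eeKsKsKsKsKKeK   [K → K s K]
eeKsKsKsKsKKeK => eeeesKsKsKsKKeK   [K → e e]
eeeesKsKsKsKKeK => eeeeseesKsKsKKeK   [K → e e]
eeeeseesKsKsKKeK => eeeeseeseesKsKKeK   [K → e e]
eeeeseeseesKsKKeK => eeeeseeseeseksKKeK   [K → e k]
eeeeseeseeseksKKeK => eeeeseeseesekseeKeK   [K → e e]
eeeeseeseesekseeKeK => eeeeseeseesekseeekeK   [K → e k]
eeeeseeseesekseeekeK => eeeeseeseesekseeekeee   [K → e e]

S => SeK => KKKeK => eeKKeK => eeKsKKeK => eeKsKsKKeK => eeKsKsKsKKeK => eeKsKsKsKsKKeK => eeeesKsKsKsKKeK => eeeeseesKsKsKKeK => eeeeseeseesKsKKeK => eeeeseeseeseksKKeK => eeeeseeseesekseeKeK => eeeeseeseesekseeekeK => eeeeseeseesekseeekeee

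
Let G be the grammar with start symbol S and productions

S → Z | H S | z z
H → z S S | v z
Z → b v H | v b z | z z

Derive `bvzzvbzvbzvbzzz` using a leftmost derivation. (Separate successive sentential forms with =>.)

S => Z   [S → Z]
Z => bvH   [Z → b v H]
bvH => bvzSS   [H → z S S]
bvzSS => bvzHSS   [S → H S]
bvzHSS => bvzzSSSS   [H → z S S]
bvzzSSSS => bvzzZSSS   [S → Z]
bvzzZSSS => bvzzvbzSSS   [Z → v b z]
bvzzvbzSSS => bvzzvbzZSS   [S → Z]
bvzzvbzZSS => bvzzvbzvbzSS   [Z → v b z]
bvzzvbzvbzSS => bvzzvbzvbzZS   [S → Z]
bvzzvbzvbzZS => bvzzvbzvbzvbzS   [Z → v b z]
bvzzvbzvbzvbzS => bvzzvbzvbzvbzzz   [S → z z]

S => Z => bvH => bvzSS => bvzHSS => bvzzSSSS => bvzzZSSS => bvzzvbzSSS => bvzzvbzZSS => bvzzvbzvbzSS => bvzzvbzvbzZS => bvzzvbzvbzvbzS => bvzzvbzvbzvbzzz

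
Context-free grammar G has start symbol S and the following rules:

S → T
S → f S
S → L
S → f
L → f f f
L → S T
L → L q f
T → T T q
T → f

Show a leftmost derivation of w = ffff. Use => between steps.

S => fS => ffS => fffS => ffff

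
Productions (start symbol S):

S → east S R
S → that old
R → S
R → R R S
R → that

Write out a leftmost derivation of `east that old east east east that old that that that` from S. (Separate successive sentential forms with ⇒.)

S ⇒ east S R ⇒ east that old R ⇒ east that old S ⇒ east that old east S R ⇒ east that old east east S R R ⇒ east that old east east east S R R R ⇒ east that old east east east that old R R R ⇒ east that old east east east that old that R R ⇒ east that old east east east that old that that R ⇒ east that old east east east that old that that that

S ⇒ east S R   [S → east S R]
east S R ⇒ east that old R   [S → that old]
east that old R ⇒ east that old S   [R → S]
east that old S ⇒ east that old east S R   [S → east S R]
east that old east S R ⇒ east that old east east S R R   [S → east S R]
east that old east east S R R ⇒ east that old east east east S R R R   [S → east S R]
east that old east east east S R R R ⇒ east that old east east east that old R R R   [S → that old]
east that old east east east that old R R R ⇒ east that old east east east that old that R R   [R → that]
east that old east east east that old that R R ⇒ east that old east east east that old that that R   [R → that]
east that old east east east that old that that R ⇒ east that old east east east that old that that that   [R → that]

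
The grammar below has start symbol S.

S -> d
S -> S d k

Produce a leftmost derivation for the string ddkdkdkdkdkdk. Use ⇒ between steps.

S⇒Sdk⇒Sdkdk⇒Sdkdkdk⇒Sdkdkdkdk⇒Sdkdkdkdkdk⇒Sdkdkdkdkdkdk⇒ddkdkdkdkdkdk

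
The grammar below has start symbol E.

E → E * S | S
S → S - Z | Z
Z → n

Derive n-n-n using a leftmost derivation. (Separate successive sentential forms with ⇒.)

E ⇒ S ⇒ S-Z ⇒ S-Z-Z ⇒ Z-Z-Z ⇒ n-Z-Z ⇒ n-n-Z ⇒ n-n-n

E ⇒ S   [E → S]
S ⇒ S-Z   [S → S - Z]
S-Z ⇒ S-Z-Z   [S → S - Z]
S-Z-Z ⇒ Z-Z-Z   [S → Z]
Z-Z-Z ⇒ n-Z-Z   [Z → n]
n-Z-Z ⇒ n-n-Z   [Z → n]
n-n-Z ⇒ n-n-n   [Z → n]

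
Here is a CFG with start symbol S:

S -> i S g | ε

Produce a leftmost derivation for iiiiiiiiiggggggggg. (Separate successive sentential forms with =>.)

S => iSg => iiSgg => iiiSggg => iiiiSgggg => iiiiiSggggg => iiiiiiSgggggg => iiiiiiiSggggggg => iiiiiiiiSgggggggg => iiiiiiiiiSggggggggg => iiiiiiiiiggggggggg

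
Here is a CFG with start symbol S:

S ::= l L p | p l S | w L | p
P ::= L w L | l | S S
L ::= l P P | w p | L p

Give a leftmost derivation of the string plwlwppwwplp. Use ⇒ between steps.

S ⇒ plS ⇒ plwL ⇒ plwLp ⇒ plwlPPp ⇒ plwlLwLPp ⇒ plwlLpwLPp ⇒ plwlwppwLPp ⇒ plwlwppwwpPp ⇒ plwlwppwwplp

S ⇒ plS   [S ::= p l S]
plS ⇒ plwL   [S ::= w L]
plwL ⇒ plwLp   [L ::= L p]
plwLp ⇒ plwlPPp   [L ::= l P P]
plwlPPp ⇒ plwlLwLPp   [P ::= L w L]
plwlLwLPp ⇒ plwlLpwLPp   [L ::= L p]
plwlLpwLPp ⇒ plwlwppwLPp   [L ::= w p]
plwlwppwLPp ⇒ plwlwppwwpPp   [L ::= w p]
plwlwppwwpPp ⇒ plwlwppwwplp   [P ::= l]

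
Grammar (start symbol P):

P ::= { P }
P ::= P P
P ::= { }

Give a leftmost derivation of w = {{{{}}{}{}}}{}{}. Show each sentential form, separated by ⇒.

P ⇒ PP   [P ::= P P]
PP ⇒ PPP   [P ::= P P]
PPP ⇒ {P}PP   [P ::= { P }]
{P}PP ⇒ {{P}}PP   [P ::= { P }]
{{P}}PP ⇒ {{PP}}PP   [P ::= P P]
{{PP}}PP ⇒ {{PPP}}PP   [P ::= P P]
{{PPP}}PP ⇒ {{{P}PP}}PP   [P ::= { P }]
{{{P}PP}}PP ⇒ {{{{}}PP}}PP   [P ::= { }]
{{{{}}PP}}PP ⇒ {{{{}}{}P}}PP   [P ::= { }]
{{{{}}{}P}}PP ⇒ {{{{}}{}{}}}PP   [P ::= { }]
{{{{}}{}{}}}PP ⇒ {{{{}}{}{}}}{}P   [P ::= { }]
{{{{}}{}{}}}{}P ⇒ {{{{}}{}{}}}{}{}   [P ::= { }]

P ⇒ PP ⇒ PPP ⇒ {P}PP ⇒ {{P}}PP ⇒ {{PP}}PP ⇒ {{PPP}}PP ⇒ {{{P}PP}}PP ⇒ {{{{}}PP}}PP ⇒ {{{{}}{}P}}PP ⇒ {{{{}}{}{}}}PP ⇒ {{{{}}{}{}}}{}P ⇒ {{{{}}{}{}}}{}{}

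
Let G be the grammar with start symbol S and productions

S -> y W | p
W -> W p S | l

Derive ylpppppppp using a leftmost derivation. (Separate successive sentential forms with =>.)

S => yW   [S -> y W]
yW => yWpS   [W -> W p S]
yWpS => yWpSpS   [W -> W p S]
yWpSpS => yWpSpSpS   [W -> W p S]
yWpSpSpS => yWpSpSpSpS   [W -> W p S]
yWpSpSpSpS => ylpSpSpSpS   [W -> l]
ylpSpSpSpS => ylpppSpSpS   [S -> p]
ylpppSpSpS => ylpppppSpS   [S -> p]
ylpppppSpS => ylpppppppS   [S -> p]
ylpppppppS => ylpppppppp   [S -> p]

S => yW => yWpS => yWpSpS => yWpSpSpS => yWpSpSpSpS => ylpSpSpSpS => ylpppSpSpS => ylpppppSpS => ylpppppppS => ylpppppppp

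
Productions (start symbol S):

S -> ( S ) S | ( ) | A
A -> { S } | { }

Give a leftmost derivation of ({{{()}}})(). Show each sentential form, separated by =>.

S => (S)S => (A)S => ({S})S => ({A})S => ({{S}})S => ({{A}})S => ({{{S}}})S => ({{{()}}})S => ({{{()}}})()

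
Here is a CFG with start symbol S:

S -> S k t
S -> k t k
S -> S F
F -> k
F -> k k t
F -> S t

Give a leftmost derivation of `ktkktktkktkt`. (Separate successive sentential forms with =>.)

S => Skt => SFkt => SFFkt => ktkFFkt => ktkStFkt => ktkktktFkt => ktkktktkktkt

S => Skt   [S -> S k t]
Skt => SFkt   [S -> S F]
SFkt => SFFkt   [S -> S F]
SFFkt => ktkFFkt   [S -> k t k]
ktkFFkt => ktkStFkt   [F -> S t]
ktkStFkt => ktkktktFkt   [S -> k t k]
ktkktktFkt => ktkktktkktkt   [F -> k k t]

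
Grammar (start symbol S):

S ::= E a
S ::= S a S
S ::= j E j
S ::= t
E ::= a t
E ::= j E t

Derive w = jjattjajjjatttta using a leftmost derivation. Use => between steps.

S => SaS   [S ::= S a S]
SaS => jEjaS   [S ::= j E j]
jEjaS => jjEtjaS   [E ::= j E t]
jjEtjaS => jjattjaS   [E ::= a t]
jjattjaS => jjattjaEa   [S ::= E a]
jjattjaEa => jjattjajEta   [E ::= j E t]
jjattjajEta => jjattjajjEtta   [E ::= j E t]
jjattjajjEtta => jjattjajjjEttta   [E ::= j E t]
jjattjajjjEttta => jjattjajjjatttta   [E ::= a t]

S=>SaS=>jEjaS=>jjEtjaS=>jjattjaS=>jjattjaEa=>jjattjajEta=>jjattjajjEtta=>jjattjajjjEttta=>jjattjajjjatttta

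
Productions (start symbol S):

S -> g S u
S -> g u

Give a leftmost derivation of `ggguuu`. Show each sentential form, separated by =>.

S => gSu   [S -> g S u]
gSu => ggSuu   [S -> g S u]
ggSuu => ggguuu   [S -> g u]

S => gSu => ggSuu => ggguuu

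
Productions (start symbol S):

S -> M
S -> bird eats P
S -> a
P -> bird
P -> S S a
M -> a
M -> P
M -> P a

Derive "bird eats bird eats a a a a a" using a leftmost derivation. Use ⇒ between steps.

S ⇒ bird eats P   [S -> bird eats P]
bird eats P ⇒ bird eats S S a   [P -> S S a]
bird eats S S a ⇒ bird eats bird eats P S a   [S -> bird eats P]
bird eats bird eats P S a ⇒ bird eats bird eats S S a S a   [P -> S S a]
bird eats bird eats S S a S a ⇒ bird eats bird eats M S a S a   [S -> M]
bird eats bird eats M S a S a ⇒ bird eats bird eats a S a S a   [M -> a]
bird eats bird eats a S a S a ⇒ bird eats bird eats a M a S a   [S -> M]
bird eats bird eats a M a S a ⇒ bird eats bird eats a a a S a   [M -> a]
bird eats bird eats a a a S a ⇒ bird eats bird eats a a a a a   [S -> a]

S ⇒ bird eats P ⇒ bird eats S S a ⇒ bird eats bird eats P S a ⇒ bird eats bird eats S S a S a ⇒ bird eats bird eats M S a S a ⇒ bird eats bird eats a S a S a ⇒ bird eats bird eats a M a S a ⇒ bird eats bird eats a a a S a ⇒ bird eats bird eats a a a a a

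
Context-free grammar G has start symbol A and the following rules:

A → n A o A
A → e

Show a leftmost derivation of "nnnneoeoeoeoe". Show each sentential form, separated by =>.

A=>nAoA=>nnAoAoA=>nnnAoAoAoA=>nnnnAoAoAoAoA=>nnnneoAoAoAoA=>nnnneoeoAoAoA=>nnnneoeoeoAoA=>nnnneoeoeoeoA=>nnnneoeoeoeoe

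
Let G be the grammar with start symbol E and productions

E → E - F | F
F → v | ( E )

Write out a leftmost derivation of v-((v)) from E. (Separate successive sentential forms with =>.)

E => E-F   [E → E - F]
E-F => F-F   [E → F]
F-F => v-F   [F → v]
v-F => v-(E)   [F → ( E )]
v-(E) => v-(F)   [E → F]
v-(F) => v-((E))   [F → ( E )]
v-((E)) => v-((F))   [E → F]
v-((F)) => v-((v))   [F → v]

E=>E-F=>F-F=>v-F=>v-(E)=>v-(F)=>v-((E))=>v-((F))=>v-((v))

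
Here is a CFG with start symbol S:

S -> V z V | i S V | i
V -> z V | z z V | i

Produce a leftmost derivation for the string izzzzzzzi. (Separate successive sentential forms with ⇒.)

S ⇒ VzV   [S -> V z V]
VzV ⇒ izV   [V -> i]
izV ⇒ izzV   [V -> z V]
izzV ⇒ izzzzV   [V -> z z V]
izzzzV ⇒ izzzzzV   [V -> z V]
izzzzzV ⇒ izzzzzzzV   [V -> z z V]
izzzzzzzV ⇒ izzzzzzzi   [V -> i]

S⇒VzV⇒izV⇒izzV⇒izzzzV⇒izzzzzV⇒izzzzzzzV⇒izzzzzzzi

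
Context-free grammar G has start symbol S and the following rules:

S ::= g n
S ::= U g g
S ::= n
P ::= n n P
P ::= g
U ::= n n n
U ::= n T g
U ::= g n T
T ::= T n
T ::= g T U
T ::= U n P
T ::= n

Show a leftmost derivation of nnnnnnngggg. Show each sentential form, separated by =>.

S=>Ugg=>nTggg=>nUnPggg=>nnnnnPggg=>nnnnnnnPggg=>nnnnnnngggg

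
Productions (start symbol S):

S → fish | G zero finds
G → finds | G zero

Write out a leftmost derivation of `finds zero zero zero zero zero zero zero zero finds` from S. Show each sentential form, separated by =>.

S => G zero finds => G zero zero finds => G zero zero zero finds => G zero zero zero zero finds => G zero zero zero zero zero finds => G zero zero zero zero zero zero finds => G zero zero zero zero zero zero zero finds => G zero zero zero zero zero zero zero zero finds => finds zero zero zero zero zero zero zero zero finds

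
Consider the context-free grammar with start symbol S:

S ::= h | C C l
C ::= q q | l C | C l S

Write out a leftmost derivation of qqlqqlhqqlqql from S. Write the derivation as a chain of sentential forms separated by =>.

S => CCl   [S ::= C C l]
CCl => ClSCl   [C ::= C l S]
ClSCl => qqlSCl   [C ::= q q]
qqlSCl => qqlCClCl   [S ::= C C l]
qqlCClCl => qqlClSClCl   [C ::= C l S]
qqlClSClCl => qqlqqlSClCl   [C ::= q q]
qqlqqlSClCl => qqlqqlhClCl   [S ::= h]
qqlqqlhClCl => qqlqqlhqqlCl   [C ::= q q]
qqlqqlhqqlCl => qqlqqlhqqlqql   [C ::= q q]

S => CCl => ClSCl => qqlSCl => qqlCClCl => qqlClSClCl => qqlqqlSClCl => qqlqqlhClCl => qqlqqlhqqlCl => qqlqqlhqqlqql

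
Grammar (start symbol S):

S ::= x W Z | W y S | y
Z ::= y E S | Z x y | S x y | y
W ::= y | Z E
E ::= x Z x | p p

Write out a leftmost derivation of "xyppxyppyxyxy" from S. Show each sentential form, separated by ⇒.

S⇒xWZ⇒xZEZ⇒xyESEZ⇒xyppSEZ⇒xyppxWZEZ⇒xyppxZEZEZ⇒xyppxyEZEZ⇒xyppxyppZEZ⇒xyppxyppyEZ⇒xyppxyppyxZxZ⇒xyppxyppyxyxZ⇒xyppxyppyxyxy

S ⇒ xWZ   [S ::= x W Z]
xWZ ⇒ xZEZ   [W ::= Z E]
xZEZ ⇒ xyESEZ   [Z ::= y E S]
xyESEZ ⇒ xyppSEZ   [E ::= p p]
xyppSEZ ⇒ xyppxWZEZ   [S ::= x W Z]
xyppxWZEZ ⇒ xyppxZEZEZ   [W ::= Z E]
xyppxZEZEZ ⇒ xyppxyEZEZ   [Z ::= y]
xyppxyEZEZ ⇒ xyppxyppZEZ   [E ::= p p]
xyppxyppZEZ ⇒ xyppxyppyEZ   [Z ::= y]
xyppxyppyEZ ⇒ xyppxyppyxZxZ   [E ::= x Z x]
xyppxyppyxZxZ ⇒ xyppxyppyxyxZ   [Z ::= y]
xyppxyppyxyxZ ⇒ xyppxyppyxyxy   [Z ::= y]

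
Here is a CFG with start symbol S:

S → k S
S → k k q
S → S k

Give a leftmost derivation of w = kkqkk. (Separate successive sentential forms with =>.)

S => Sk   [S → S k]
Sk => Skk   [S → S k]
Skk => kkqkk   [S → k k q]

S => Sk => Skk => kkqkk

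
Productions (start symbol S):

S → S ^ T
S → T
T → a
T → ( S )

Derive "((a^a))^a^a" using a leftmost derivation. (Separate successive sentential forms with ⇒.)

S ⇒ S^T   [S → S ^ T]
S^T ⇒ S^T^T   [S → S ^ T]
S^T^T ⇒ T^T^T   [S → T]
T^T^T ⇒ (S)^T^T   [T → ( S )]
(S)^T^T ⇒ (T)^T^T   [S → T]
(T)^T^T ⇒ ((S))^T^T   [T → ( S )]
((S))^T^T ⇒ ((S^T))^T^T   [S → S ^ T]
((S^T))^T^T ⇒ ((T^T))^T^T   [S → T]
((T^T))^T^T ⇒ ((a^T))^T^T   [T → a]
((a^T))^T^T ⇒ ((a^a))^T^T   [T → a]
((a^a))^T^T ⇒ ((a^a))^a^T   [T → a]
((a^a))^a^T ⇒ ((a^a))^a^a   [T → a]

S⇒S^T⇒S^T^T⇒T^T^T⇒(S)^T^T⇒(T)^T^T⇒((S))^T^T⇒((S^T))^T^T⇒((T^T))^T^T⇒((a^T))^T^T⇒((a^a))^T^T⇒((a^a))^a^T⇒((a^a))^a^a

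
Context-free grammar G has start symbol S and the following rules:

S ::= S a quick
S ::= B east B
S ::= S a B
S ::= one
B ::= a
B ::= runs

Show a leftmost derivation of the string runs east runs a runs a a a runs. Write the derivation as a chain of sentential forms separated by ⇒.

S ⇒ S a B ⇒ S a B a B ⇒ S a B a B a B ⇒ B east B a B a B a B ⇒ runs east B a B a B a B ⇒ runs east runs a B a B a B ⇒ runs east runs a runs a B a B ⇒ runs east runs a runs a a a B ⇒ runs east runs a runs a a a runs

S ⇒ S a B   [S ::= S a B]
S a B ⇒ S a B a B   [S ::= S a B]
S a B a B ⇒ S a B a B a B   [S ::= S a B]
S a B a B a B ⇒ B east B a B a B a B   [S ::= B east B]
B east B a B a B a B ⇒ runs east B a B a B a B   [B ::= runs]
runs east B a B a B a B ⇒ runs east runs a B a B a B   [B ::= runs]
runs east runs a B a B a B ⇒ runs east runs a runs a B a B   [B ::= runs]
runs east runs a runs a B a B ⇒ runs east runs a runs a a a B   [B ::= a]
runs east runs a runs a a a B ⇒ runs east runs a runs a a a runs   [B ::= runs]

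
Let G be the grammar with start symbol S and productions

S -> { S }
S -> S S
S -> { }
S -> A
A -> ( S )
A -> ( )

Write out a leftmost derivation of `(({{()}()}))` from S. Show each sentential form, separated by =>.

S=>A=>(S)=>(A)=>((S))=>(({S}))=>(({SS}))=>(({{S}S}))=>(({{A}S}))=>(({{()}S}))=>(({{()}A}))=>(({{()}()}))

S => A   [S -> A]
A => (S)   [A -> ( S )]
(S) => (A)   [S -> A]
(A) => ((S))   [A -> ( S )]
((S)) => (({S}))   [S -> { S }]
(({S})) => (({SS}))   [S -> S S]
(({SS})) => (({{S}S}))   [S -> { S }]
(({{S}S})) => (({{A}S}))   [S -> A]
(({{A}S})) => (({{()}S}))   [A -> ( )]
(({{()}S})) => (({{()}A}))   [S -> A]
(({{()}A})) => (({{()}()}))   [A -> ( )]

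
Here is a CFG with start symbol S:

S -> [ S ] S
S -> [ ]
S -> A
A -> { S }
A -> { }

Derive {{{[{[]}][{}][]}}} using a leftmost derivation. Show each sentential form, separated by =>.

S => A => {S} => {A} => {{S}} => {{A}} => {{{S}}} => {{{[S]S}}} => {{{[A]S}}} => {{{[{S}]S}}} => {{{[{[]}]S}}} => {{{[{[]}][S]S}}} => {{{[{[]}][A]S}}} => {{{[{[]}][{}]S}}} => {{{[{[]}][{}][]}}}

S => A   [S -> A]
A => {S}   [A -> { S }]
{S} => {A}   [S -> A]
{A} => {{S}}   [A -> { S }]
{{S}} => {{A}}   [S -> A]
{{A}} => {{{S}}}   [A -> { S }]
{{{S}}} => {{{[S]S}}}   [S -> [ S ] S]
{{{[S]S}}} => {{{[A]S}}}   [S -> A]
{{{[A]S}}} => {{{[{S}]S}}}   [A -> { S }]
{{{[{S}]S}}} => {{{[{[]}]S}}}   [S -> [ ]]
{{{[{[]}]S}}} => {{{[{[]}][S]S}}}   [S -> [ S ] S]
{{{[{[]}][S]S}}} => {{{[{[]}][A]S}}}   [S -> A]
{{{[{[]}][A]S}}} => {{{[{[]}][{}]S}}}   [A -> { }]
{{{[{[]}][{}]S}}} => {{{[{[]}][{}][]}}}   [S -> [ ]]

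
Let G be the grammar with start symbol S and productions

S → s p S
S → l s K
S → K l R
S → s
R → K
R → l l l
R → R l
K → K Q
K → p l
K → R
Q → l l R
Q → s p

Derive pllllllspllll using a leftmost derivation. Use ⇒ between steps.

S⇒KlR⇒KQlR⇒RQlR⇒RlQlR⇒RllQlR⇒RlllQlR⇒RllllQlR⇒RlllllQlR⇒KlllllQlR⇒pllllllQlR⇒pllllllsplR⇒pllllllspllll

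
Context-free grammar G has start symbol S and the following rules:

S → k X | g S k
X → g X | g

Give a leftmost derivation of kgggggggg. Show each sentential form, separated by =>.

S=>kX=>kgX=>kggX=>kgggX=>kggggX=>kgggggX=>kggggggX=>kgggggggX=>kgggggggg

S => kX   [S → k X]
kX => kgX   [X → g X]
kgX => kggX   [X → g X]
kggX => kgggX   [X → g X]
kgggX => kggggX   [X → g X]
kggggX => kgggggX   [X → g X]
kgggggX => kggggggX   [X → g X]
kggggggX => kgggggggX   [X → g X]
kgggggggX => kgggggggg   [X → g]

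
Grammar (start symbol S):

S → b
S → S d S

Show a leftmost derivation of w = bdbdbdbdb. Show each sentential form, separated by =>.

S => SdS => SdSdS => SdSdSdS => bdSdSdS => bdSdSdSdS => bdbdSdSdS => bdbdbdSdS => bdbdbdbdS => bdbdbdbdb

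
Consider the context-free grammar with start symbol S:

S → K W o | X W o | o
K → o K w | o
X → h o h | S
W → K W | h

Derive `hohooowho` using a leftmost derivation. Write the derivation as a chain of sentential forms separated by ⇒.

S ⇒ XWo ⇒ hohWo ⇒ hohKWo ⇒ hohoWo ⇒ hohoKWo ⇒ hohooKwWo ⇒ hohooowWo ⇒ hohooowho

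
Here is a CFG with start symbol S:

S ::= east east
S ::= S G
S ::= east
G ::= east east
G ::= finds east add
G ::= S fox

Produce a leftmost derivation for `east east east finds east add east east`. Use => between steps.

S => S G => S G G => S G G G => east G G G => east east east G G => east east east finds east add G => east east east finds east add east east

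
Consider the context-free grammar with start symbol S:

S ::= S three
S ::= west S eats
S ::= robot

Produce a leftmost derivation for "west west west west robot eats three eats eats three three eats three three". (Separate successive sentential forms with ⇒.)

S ⇒ S three   [S ::= S three]
S three ⇒ S three three   [S ::= S three]
S three three ⇒ west S eats three three   [S ::= west S eats]
west S eats three three ⇒ west S three eats three three   [S ::= S three]
west S three eats three three ⇒ west S three three eats three three   [S ::= S three]
west S three three eats three three ⇒ west west S eats three three eats three three   [S ::= west S eats]
west west S eats three three eats three three ⇒ west west west S eats eats three three eats three three   [S ::= west S eats]
west west west S eats eats three three eats three three ⇒ west west west S three eats eats three three eats three three   [S ::= S three]
west west west S three eats eats three three eats three three ⇒ west west west west S eats three eats eats three three eats three three   [S ::= west S eats]
west west west west S eats three eats eats three three eats three three ⇒ west west west west robot eats three eats eats three three eats three three   [S ::= robot]

S ⇒ S three ⇒ S three three ⇒ west S eats three three ⇒ west S three eats three three ⇒ west S three three eats three three ⇒ west west S eats three three eats three three ⇒ west west west S eats eats three three eats three three ⇒ west west west S three eats eats three three eats three three ⇒ west west west west S eats three eats eats three three eats three three ⇒ west west west west robot eats three eats eats three three eats three three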